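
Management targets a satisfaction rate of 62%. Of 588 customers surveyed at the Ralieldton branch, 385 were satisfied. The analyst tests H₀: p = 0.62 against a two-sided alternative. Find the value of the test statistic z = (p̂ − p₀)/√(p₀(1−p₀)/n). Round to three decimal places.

z = 1.737

p̂ = 385/588 = 0.654762.
SE = √(p₀(1−p₀)/n) = √(0.2356/588) = 0.020017.
z = (0.654762 − 0.62)/0.020017 = 0.034762/0.020017 = 1.737.
p-value = 2·P(Z > 1.737) ≈ 0.0825.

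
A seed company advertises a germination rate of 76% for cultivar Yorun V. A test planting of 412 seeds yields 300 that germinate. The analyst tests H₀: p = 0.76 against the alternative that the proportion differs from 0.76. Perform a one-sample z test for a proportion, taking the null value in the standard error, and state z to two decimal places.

p̂ = 300/412 ≈ 0.7282.
Standard error under H₀: √(0.76×0.24/412) = 0.0210.
z = (0.7282 − 0.76)/0.0210 = -0.0318/0.0210 = -1.51.

z = -1.51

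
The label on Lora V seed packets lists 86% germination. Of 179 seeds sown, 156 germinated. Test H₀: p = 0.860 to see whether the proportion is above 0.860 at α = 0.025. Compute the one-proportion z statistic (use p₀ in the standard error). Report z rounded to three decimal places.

z = 0.444

p̂ = 156/179 ≈ 0.87151.
Under H₀, SE = √(0.86·0.14/179) = √(0.000672626) = 0.02594.
z = (0.87151 − 0.86)/0.02594 = 0.01151/0.02594 = 0.444.
p-value = P(Z > 0.444) ≈ 0.3286. With α = 0.025, fail to reject H₀.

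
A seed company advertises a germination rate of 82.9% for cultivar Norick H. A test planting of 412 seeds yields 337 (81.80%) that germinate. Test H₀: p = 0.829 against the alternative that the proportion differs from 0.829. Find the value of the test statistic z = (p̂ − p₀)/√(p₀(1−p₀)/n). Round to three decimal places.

z = -0.595

p̂ = 337/412 ≈ 0.81796.
Standard error under H₀: √(0.829×0.171/412) = 0.01855.
z = (0.81796 − 0.829)/0.01855 = -0.01104/0.01855 = -0.595.
Two-sided p-value ≈ 2·Φ(−0.595) = 0.5518.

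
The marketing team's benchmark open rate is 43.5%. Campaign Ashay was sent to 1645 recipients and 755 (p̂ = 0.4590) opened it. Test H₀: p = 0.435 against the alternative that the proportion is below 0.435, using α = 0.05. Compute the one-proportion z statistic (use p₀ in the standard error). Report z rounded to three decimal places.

p̂ = 755/1645 ≈ 0.458967.
SE = √(p₀(1−p₀)/n) = √(0.24577/1645) = 0.012223.
z = (0.458967 − 0.435)/0.012223 = 0.023967/0.012223 = 1.961.
p-value = P(Z < 1.961) ≈ 0.9750. With α = 0.05, fail to reject H₀.

z = 1.961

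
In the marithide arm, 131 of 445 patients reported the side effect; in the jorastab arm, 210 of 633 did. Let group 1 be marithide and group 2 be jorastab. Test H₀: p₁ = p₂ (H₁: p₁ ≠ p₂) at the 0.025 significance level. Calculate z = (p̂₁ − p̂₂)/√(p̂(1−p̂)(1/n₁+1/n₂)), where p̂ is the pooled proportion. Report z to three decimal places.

p̂₁ = 131/445 = 0.29438, p̂₂ = 210/633 = 0.33175.
Pooled p̂ = (131+210)/(445+633) = 341/1078 = 0.31633.
SE = √(p̂(1−p̂)(1/n₁+1/n₂)) = √(0.31633·0.68367·0.00382697) = √(0.000827636) = 0.02877.
z = (0.29438 − 0.33175)/0.02877 = -0.03737/0.02877 = -1.299.
Two-sided p-value ≈ 2·Φ(−1.299) = 0.1939. With α = 0.025, fail to reject H₀.

z = -1.299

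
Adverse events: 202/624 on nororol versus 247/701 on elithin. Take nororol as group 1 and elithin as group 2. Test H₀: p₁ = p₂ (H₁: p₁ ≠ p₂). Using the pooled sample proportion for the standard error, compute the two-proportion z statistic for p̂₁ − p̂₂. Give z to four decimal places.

z = -1.0992

p̂₁ = 202/624 = 0.3237179, p̂₂ = 247/701 = 0.3523538.
Pooled p̂ = (202+247)/(624+701) = 449/1325 = 0.3388679.
SE = √(0.224036 × 0.0030291) = 0.0260505.
z = (0.3237179 − 0.3523538)/0.0260505 = -0.0286359/0.0260505 = -1.0992.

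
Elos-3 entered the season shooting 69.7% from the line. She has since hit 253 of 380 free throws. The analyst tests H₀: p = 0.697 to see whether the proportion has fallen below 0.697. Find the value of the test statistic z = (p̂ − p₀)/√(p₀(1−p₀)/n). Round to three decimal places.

z = -1.324

p̂ = 253/380 = 0.66579.
SE = √(p₀(1−p₀)/n) = √(0.21119/380) = 0.02357.
z = (0.66579 − 0.697)/0.02357 = -0.03121/0.02357 = -1.324.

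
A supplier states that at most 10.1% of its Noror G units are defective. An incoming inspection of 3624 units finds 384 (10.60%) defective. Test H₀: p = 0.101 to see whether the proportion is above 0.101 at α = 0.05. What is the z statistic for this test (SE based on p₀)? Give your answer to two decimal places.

z = 0.99

p̂ = 384/3624 ≈ 0.10596.
Under H₀, SE = √(0.101·0.899/3624) = √(2.50549e-05) = 0.00501.
z = (0.10596 − 0.101)/0.00501 = 0.00496/0.00501 = 0.99.
p-value = P(Z > 0.991) ≈ 0.1609. With α = 0.05, fail to reject H₀.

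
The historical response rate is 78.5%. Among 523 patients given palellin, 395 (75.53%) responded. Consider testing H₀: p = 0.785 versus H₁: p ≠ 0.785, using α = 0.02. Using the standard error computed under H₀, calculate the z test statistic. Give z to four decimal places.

z = -1.6556

p̂ = 395/523 ≈ 0.755258.
Standard error under H₀: √(0.785×0.215/523) = 0.017964.
z = (0.755258 − 0.785)/0.017964 = -0.029742/0.017964 = -1.6556.
Two-sided p-value ≈ 2·Φ(−1.656) = 0.0978. With α = 0.02, fail to reject H₀.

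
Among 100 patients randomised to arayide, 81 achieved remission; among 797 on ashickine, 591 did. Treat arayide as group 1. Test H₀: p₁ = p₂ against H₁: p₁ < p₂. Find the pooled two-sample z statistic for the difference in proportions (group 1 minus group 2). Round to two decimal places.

p̂₁ = 81/100 ≈ 0.8100, p̂₂ = 591/797 ≈ 0.7415.
Pooled p̂ = (81+591)/(100+797) = 672/897 = 0.7492.
SE = √(0.187917 × 0.0112547) = 0.0460.
z = (0.8100 − 0.7415)/0.0460 = 0.0685/0.0460 = 1.49.
p-value = P(Z < 1.489) ≈ 0.9317.

z = 1.49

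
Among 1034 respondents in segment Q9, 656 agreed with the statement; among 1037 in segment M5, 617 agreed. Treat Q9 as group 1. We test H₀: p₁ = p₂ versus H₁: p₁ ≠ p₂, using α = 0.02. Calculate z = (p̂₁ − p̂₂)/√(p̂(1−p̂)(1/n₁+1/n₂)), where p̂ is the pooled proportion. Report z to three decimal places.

z = 1.844

p̂₁ = 656/1034 = 0.63443, p̂₂ = 617/1037 = 0.59499.
Pooled p̂ = (656+617)/(1034+1037) = 1273/2071 = 0.61468.
SE = √(p̂(1−p̂)(1/n₁+1/n₂)) = √(0.61468·0.38532·0.00193144) = √(0.000457459) = 0.02139.
z = (0.63443 − 0.59499)/0.02139 = 0.03944/0.02139 = 1.844.
Two-sided p-value ≈ 2·Φ(−1.844) = 0.0652, so at α = 0.02 we fail to reject H₀.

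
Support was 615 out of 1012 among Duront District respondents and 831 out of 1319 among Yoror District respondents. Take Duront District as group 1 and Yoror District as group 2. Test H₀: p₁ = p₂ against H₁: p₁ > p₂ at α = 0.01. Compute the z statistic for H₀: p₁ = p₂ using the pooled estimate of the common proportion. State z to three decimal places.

z = -1.100

p̂₁ = 615/1012 = 0.60771, p̂₂ = 831/1319 = 0.63002.
Pooled p̂ = (615+831)/(1012+1319) = 1446/2331 = 0.62033.
SE = √(p̂(1−p̂)(1/n₁+1/n₂)) = √(0.62033·0.37967·0.00174629) = √(0.000411286) = 0.02028.
z = (0.60771 − 0.63002)/0.02028 = -0.02231/0.02028 = -1.100.
p-value = P(Z > -1.100) ≈ 0.8644. With α = 0.01, fail to reject H₀.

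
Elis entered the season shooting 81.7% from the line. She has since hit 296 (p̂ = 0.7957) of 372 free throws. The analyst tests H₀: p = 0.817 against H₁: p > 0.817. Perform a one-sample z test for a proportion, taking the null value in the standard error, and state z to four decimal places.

p̂ = 296/372 = 0.795699.
SE = √(p₀(1−p₀)/n) = √(0.14951/372) = 0.020048.
z = (0.795699 − 0.817)/0.020048 = -0.021301/0.020048 = -1.0625.
p-value = P(Z > -1.063) ≈ 0.8560.

z = -1.0625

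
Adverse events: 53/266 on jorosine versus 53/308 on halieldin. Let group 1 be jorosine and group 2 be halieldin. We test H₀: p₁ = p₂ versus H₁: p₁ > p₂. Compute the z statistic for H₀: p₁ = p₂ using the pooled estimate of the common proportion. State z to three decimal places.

p̂₁ = 53/266 = 0.19925, p̂₂ = 53/308 = 0.17208.
Pooled p̂ = (53+53)/(266+308) = 106/574 = 0.18467.
SE = √(0.150566 × 0.00700615) = 0.03248.
z = (0.19925 − 0.17208)/0.03248 = 0.02717/0.03248 = 0.837.

z = 0.837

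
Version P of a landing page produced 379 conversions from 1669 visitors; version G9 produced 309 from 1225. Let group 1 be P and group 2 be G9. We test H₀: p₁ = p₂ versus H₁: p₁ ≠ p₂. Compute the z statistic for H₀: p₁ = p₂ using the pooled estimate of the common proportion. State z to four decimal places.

p̂₁ = 379/1669 = 0.227082, p̂₂ = 309/1225 = 0.252245.
Pooled p̂ = (379+309)/(1669+1225) = 688/2894 = 0.237733.
SE = √(p̂(1−p̂)(1/n₁+1/n₂)) = √(0.237733·0.762267·0.00141549) = √(0.000256509) = 0.016016.
z = (0.227082 − 0.252245)/0.016016 = -0.025163/0.016016 = -1.5711.
Two-sided p-value ≈ 2·Φ(−1.571) = 0.1162.

z = -1.5711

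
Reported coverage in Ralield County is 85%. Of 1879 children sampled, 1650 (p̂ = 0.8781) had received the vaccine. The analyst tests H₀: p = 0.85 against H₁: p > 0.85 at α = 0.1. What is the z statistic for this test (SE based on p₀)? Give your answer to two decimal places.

z = 3.41

p̂ = 1650/1879 ≈ 0.87813.
Under H₀, SE = √(0.85·0.15/1879) = √(6.78552e-05) = 0.00824.
z = (0.87813 − 0.85)/0.00824 = 0.02813/0.00824 = 3.41.
p-value = P(Z > 3.414) ≈ 0.0003. With α = 0.1, reject H₀.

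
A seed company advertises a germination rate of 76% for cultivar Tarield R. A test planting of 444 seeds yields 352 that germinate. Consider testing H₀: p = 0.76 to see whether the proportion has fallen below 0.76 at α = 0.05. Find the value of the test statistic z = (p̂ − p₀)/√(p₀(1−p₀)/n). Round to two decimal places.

p̂ = 352/444 = 0.7928.
Standard error under H₀: √(0.76×0.24/444) = 0.0203.
z = (0.7928 − 0.76)/0.0203 = 0.0328/0.0203 = 1.62.
p-value = P(Z < 1.618) ≈ 0.9472, so at α = 0.05 we fail to reject H₀.

z = 1.62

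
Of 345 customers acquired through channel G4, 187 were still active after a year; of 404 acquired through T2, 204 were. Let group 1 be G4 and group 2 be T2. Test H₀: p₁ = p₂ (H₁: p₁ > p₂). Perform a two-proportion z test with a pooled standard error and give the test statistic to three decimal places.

p̂₁ = 187/345 = 0.54203, p̂₂ = 204/404 = 0.50495.
Pooled p̂ = (187+204)/(345+404) = 391/749 = 0.52203.
SE = √(0.249515 × 0.0053738) = 0.03662.
z = (0.54203 − 0.50495)/0.03662 = 0.03708/0.03662 = 1.013.

z = 1.013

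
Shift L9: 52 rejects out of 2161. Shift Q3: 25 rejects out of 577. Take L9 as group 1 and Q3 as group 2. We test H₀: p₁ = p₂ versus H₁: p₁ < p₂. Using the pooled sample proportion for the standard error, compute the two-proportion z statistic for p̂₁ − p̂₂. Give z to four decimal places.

z = -2.4867

p̂₁ = 52/2161 = 0.0240629, p̂₂ = 25/577 = 0.0433276.
Pooled p̂ = (52+25)/(2161+577) = 77/2738 = 0.0281227.
SE = √(0.0273318 × 0.00219585) = 0.0077470.
z = (0.0240629 − 0.0433276)/0.0077470 = -0.0192647/0.0077470 = -2.4867.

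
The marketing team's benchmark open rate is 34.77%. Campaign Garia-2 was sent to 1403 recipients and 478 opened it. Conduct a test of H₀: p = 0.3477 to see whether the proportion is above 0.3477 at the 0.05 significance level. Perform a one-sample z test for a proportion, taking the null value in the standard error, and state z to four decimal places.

p̂ = 478/1403 ≈ 0.340699.
SE = √(p₀(1−p₀)/n) = √(0.2268/1403) = 0.012714.
z = (0.340699 − 0.3477)/0.012714 = -0.007001/0.012714 = -0.5507.
p-value = P(Z > -0.551) ≈ 0.7091, so at α = 0.05 we fail to reject H₀.

z = -0.5507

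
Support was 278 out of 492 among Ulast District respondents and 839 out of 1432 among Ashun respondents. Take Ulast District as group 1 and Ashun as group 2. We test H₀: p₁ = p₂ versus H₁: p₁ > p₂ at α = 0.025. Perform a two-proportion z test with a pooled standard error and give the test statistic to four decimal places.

z = -0.8087

p̂₁ = 278/492 = 0.565041, p̂₂ = 839/1432 = 0.585894.
Pooled p̂ = (278+839)/(492+1432) = 1117/1924 = 0.580561.
SE = √(0.24351 × 0.00273084) = 0.025787.
z = (0.565041 − 0.585894)/0.025787 = -0.020853/0.025787 = -0.8087.
p-value = P(Z > -0.809) ≈ 0.7906. With α = 0.025, fail to reject H₀.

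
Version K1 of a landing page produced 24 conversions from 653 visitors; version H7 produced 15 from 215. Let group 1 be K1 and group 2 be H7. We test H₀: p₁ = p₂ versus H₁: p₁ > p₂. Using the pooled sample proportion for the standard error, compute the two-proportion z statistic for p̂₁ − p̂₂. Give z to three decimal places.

z = -2.027

p̂₁ = 24/653 ≈ 0.03675, p̂₂ = 15/215 ≈ 0.06977.
Pooled p̂ = (24+15)/(653+215) = 39/868 = 0.04493.
SE = √(0.0429121 × 0.00618256) = 0.01629.
z = (0.03675 − 0.06977)/0.01629 = -0.03302/0.01629 = -2.027.
p-value = P(Z > -2.027) ≈ 0.9787.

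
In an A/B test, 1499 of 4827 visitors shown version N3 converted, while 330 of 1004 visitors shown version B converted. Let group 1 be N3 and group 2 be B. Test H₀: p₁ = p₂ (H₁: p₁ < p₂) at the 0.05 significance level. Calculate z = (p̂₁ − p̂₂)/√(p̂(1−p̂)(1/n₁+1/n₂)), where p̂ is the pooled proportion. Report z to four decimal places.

z = -1.1271

p̂₁ = 1499/4827 = 0.310545, p̂₂ = 330/1004 = 0.328685.
Pooled p̂ = (1499+330)/(4827+1004) = 1829/5831 = 0.313668.
SE = √(0.215281 × 0.00120318) = 0.016094.
z = (0.310545 − 0.328685)/0.016094 = -0.018140/0.016094 = -1.1271.
p-value = P(Z < -1.127) ≈ 0.1298, so at α = 0.05 we fail to reject H₀.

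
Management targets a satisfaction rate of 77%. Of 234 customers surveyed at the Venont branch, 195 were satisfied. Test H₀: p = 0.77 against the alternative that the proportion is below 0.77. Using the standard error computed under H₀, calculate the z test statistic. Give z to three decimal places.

p̂ = 195/234 = 0.83333.
SE = √(p₀(1−p₀)/n) = √(0.1771/234) = 0.02751.
z = (0.83333 − 0.77)/0.02751 = 0.06333/0.02751 = 2.302.

z = 2.302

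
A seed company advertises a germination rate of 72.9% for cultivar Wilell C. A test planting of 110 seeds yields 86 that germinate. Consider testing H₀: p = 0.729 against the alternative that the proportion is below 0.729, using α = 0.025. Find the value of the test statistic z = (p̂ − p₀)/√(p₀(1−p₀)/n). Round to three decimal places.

z = 1.246

p̂ = 86/110 ≈ 0.78182.
Under H₀, SE = √(0.729·0.271/110) = √(0.00179599) = 0.04238.
z = (0.78182 − 0.729)/0.04238 = 0.05282/0.04238 = 1.246.
p-value = P(Z < 1.246) ≈ 0.8937, so at α = 0.025 we fail to reject H₀.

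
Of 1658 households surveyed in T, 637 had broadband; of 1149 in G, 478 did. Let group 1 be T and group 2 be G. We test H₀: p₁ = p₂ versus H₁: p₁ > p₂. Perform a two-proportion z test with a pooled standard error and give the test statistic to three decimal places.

p̂₁ = 637/1658 ≈ 0.38420, p̂₂ = 478/1149 ≈ 0.41601.
Pooled p̂ = (637+478)/(1658+1149) = 1115/2807 = 0.39722.
SE = √(0.239437 × 0.00147346) = 0.01878.
z = (0.38420 − 0.41601)/0.01878 = -0.03181/0.01878 = -1.694.
p-value = P(Z > -1.694) ≈ 0.9549.

z = -1.694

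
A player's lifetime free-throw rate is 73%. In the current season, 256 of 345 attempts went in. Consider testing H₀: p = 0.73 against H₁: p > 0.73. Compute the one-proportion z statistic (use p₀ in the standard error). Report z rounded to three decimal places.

z = 0.503

p̂ = 256/345 = 0.74203.
Under H₀, SE = √(0.73·0.27/345) = √(0.000571304) = 0.02390.
z = (0.74203 − 0.73)/0.02390 = 0.01203/0.02390 = 0.503.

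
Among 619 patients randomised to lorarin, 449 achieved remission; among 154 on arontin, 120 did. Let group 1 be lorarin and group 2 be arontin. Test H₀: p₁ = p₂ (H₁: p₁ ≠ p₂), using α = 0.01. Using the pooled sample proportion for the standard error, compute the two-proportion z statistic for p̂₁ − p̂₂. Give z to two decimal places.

z = -1.36

p̂₁ = 449/619 = 0.7254, p̂₂ = 120/154 = 0.7792.
Pooled p̂ = (449+120)/(619+154) = 569/773 = 0.7361.
SE = √(p̂(1−p̂)(1/n₁+1/n₂)) = √(0.7361·0.2639·0.00810902) = √(0.00157526) = 0.0397.
z = (0.7254 − 0.7792)/0.0397 = -0.0538/0.0397 = -1.36.
Two-sided p-value ≈ 2·Φ(−1.357) = 0.1748; since p > α = 0.01, fail to reject H₀.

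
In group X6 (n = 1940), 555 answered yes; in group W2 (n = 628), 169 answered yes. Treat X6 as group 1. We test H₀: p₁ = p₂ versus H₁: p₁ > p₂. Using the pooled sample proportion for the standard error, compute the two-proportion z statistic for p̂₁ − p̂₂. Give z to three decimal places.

p̂₁ = 555/1940 = 0.286082, p̂₂ = 169/628 = 0.269108.
Pooled p̂ = (555+169)/(1940+628) = 724/2568 = 0.281931.
SE = √(0.202446 × 0.00210782) = 0.020657.
z = (0.286082 − 0.269108)/0.020657 = 0.016974/0.020657 = 0.822.
p-value = P(Z > 0.822) ≈ 0.2056.

z = 0.822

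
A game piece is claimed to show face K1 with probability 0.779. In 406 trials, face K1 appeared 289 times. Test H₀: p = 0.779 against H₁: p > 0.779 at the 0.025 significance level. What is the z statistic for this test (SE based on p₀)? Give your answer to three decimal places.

p̂ = 289/406 = 0.711823.
SE = √(p₀(1−p₀)/n) = √(0.17216/406) = 0.020592.
z = (0.711823 − 0.779)/0.020592 = -0.067177/0.020592 = -3.262.
p-value = P(Z > -3.262) ≈ 0.9994. With α = 0.025, fail to reject H₀.

z = -3.262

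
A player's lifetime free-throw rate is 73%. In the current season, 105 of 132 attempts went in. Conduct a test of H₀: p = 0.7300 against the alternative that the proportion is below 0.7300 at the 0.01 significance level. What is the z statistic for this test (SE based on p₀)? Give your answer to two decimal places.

z = 1.69

p̂ = 105/132 ≈ 0.79545.
SE = √(p₀(1−p₀)/n) = √(0.1971/132) = 0.03864.
z = (0.79545 − 0.73)/0.03864 = 0.06545/0.03864 = 1.69.
p-value = P(Z < 1.694) ≈ 0.9549, so at α = 0.01 we fail to reject H₀.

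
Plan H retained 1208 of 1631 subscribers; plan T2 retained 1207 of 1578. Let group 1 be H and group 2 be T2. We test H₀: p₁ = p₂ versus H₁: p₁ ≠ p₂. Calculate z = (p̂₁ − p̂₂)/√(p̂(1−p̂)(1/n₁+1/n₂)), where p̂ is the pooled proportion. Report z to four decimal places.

z = -1.5910

p̂₁ = 1208/1631 = 0.740650, p̂₂ = 1207/1578 = 0.764892.
Pooled p̂ = (1208+1207)/(1631+1578) = 2415/3209 = 0.752571.
SE = √(0.186208 × 0.00124683) = 0.015237.
z = (0.740650 − 0.764892)/0.015237 = -0.024242/0.015237 = -1.5910.
p-value = 2·P(Z > 1.591) ≈ 0.1116.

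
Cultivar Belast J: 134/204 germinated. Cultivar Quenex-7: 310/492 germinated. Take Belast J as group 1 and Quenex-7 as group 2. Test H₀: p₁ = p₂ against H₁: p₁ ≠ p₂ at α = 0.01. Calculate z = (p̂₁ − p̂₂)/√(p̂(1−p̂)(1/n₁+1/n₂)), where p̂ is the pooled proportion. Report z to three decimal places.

z = 0.669

p̂₁ = 134/204 ≈ 0.65686, p̂₂ = 310/492 ≈ 0.63008.
Pooled p̂ = (134+310)/(204+492) = 444/696 = 0.63793.
SE = √(0.230975 × 0.00693448) = 0.04002.
z = (0.65686 − 0.63008)/0.04002 = 0.02678/0.04002 = 0.669.
p-value = 2·P(Z > 0.669) ≈ 0.5034, so at α = 0.01 we fail to reject H₀.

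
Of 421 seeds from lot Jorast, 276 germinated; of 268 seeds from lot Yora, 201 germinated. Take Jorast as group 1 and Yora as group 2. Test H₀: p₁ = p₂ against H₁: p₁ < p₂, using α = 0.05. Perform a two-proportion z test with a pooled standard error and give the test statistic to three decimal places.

p̂₁ = 276/421 = 0.65558, p̂₂ = 201/268 = 0.75000.
Pooled p̂ = (276+201)/(421+268) = 477/689 = 0.69231.
SE = √(p̂(1−p̂)(1/n₁+1/n₂)) = √(0.69231·0.30769·0.00610664) = √(0.00130082) = 0.03607.
z = (0.65558 − 0.75000)/0.03607 = -0.09442/0.03607 = -2.618.
p-value = P(Z < -2.618) ≈ 0.0044, so at α = 0.05 we reject H₀.

z = -2.618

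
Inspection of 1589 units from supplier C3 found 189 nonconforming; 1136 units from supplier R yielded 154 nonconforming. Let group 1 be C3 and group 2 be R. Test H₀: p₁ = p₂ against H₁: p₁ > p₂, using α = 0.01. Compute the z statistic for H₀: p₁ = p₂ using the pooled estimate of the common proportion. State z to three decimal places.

z = -1.290

p̂₁ = 189/1589 = 0.118943, p̂₂ = 154/1136 = 0.135563.
Pooled p̂ = (189+154)/(1589+1136) = 343/2725 = 0.125872.
SE = √(0.110028 × 0.00150961) = 0.012888.
z = (0.118943 − 0.135563)/0.012888 = -0.016620/0.012888 = -1.290.
p-value = P(Z > -1.290) ≈ 0.9014, so at α = 0.01 we fail to reject H₀.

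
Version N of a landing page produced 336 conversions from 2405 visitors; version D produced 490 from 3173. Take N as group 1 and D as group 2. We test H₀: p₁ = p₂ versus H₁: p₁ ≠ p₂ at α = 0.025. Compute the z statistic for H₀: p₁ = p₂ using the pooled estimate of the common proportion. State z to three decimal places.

z = -1.533

p̂₁ = 336/2405 ≈ 0.13971, p̂₂ = 490/3173 ≈ 0.15443.
Pooled p̂ = (336+490)/(2405+3173) = 826/5578 = 0.14808.
SE = √(p̂(1−p̂)(1/n₁+1/n₂)) = √(0.14808·0.85192·0.00073096) = √(9.22131e-05) = 0.00960.
z = (0.13971 − 0.15443)/0.00960 = -0.01472/0.00960 = -1.533.
Two-sided p-value ≈ 2·Φ(−1.533) = 0.1253. With α = 0.025, fail to reject H₀.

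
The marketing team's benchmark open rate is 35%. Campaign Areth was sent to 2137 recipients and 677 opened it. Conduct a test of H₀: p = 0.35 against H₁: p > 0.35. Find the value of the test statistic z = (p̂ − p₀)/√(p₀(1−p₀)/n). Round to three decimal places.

z = -3.218

p̂ = 677/2137 = 0.316799.
Standard error under H₀: √(0.35×0.65/2137) = 0.010318.
z = (0.316799 − 0.35)/0.010318 = -0.033201/0.010318 = -3.218.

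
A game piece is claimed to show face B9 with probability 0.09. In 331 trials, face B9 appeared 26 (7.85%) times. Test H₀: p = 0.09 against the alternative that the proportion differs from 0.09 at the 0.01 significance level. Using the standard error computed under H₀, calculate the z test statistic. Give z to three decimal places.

p̂ = 26/331 = 0.07855.
Under H₀, SE = √(0.09·0.91/331) = √(0.000247432) = 0.01573.
z = (0.07855 − 0.09)/0.01573 = -0.01145/0.01573 = -0.728.
Two-sided p-value ≈ 2·Φ(−0.728) = 0.4667. With α = 0.01, fail to reject H₀.

z = -0.728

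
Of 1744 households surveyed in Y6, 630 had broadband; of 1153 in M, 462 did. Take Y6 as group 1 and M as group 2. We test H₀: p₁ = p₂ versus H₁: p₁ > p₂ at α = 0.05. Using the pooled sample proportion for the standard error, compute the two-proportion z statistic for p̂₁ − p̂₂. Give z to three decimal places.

p̂₁ = 630/1744 ≈ 0.36124, p̂₂ = 462/1153 ≈ 0.40069.
Pooled p̂ = (630+462)/(1744+1153) = 1092/2897 = 0.37694.
SE = √(0.234857 × 0.0014407) = 0.01839.
z = (0.36124 − 0.40069)/0.01839 = -0.03945/0.01839 = -2.145.
p-value = P(Z > -2.145) ≈ 0.9840; since p > α = 0.05, fail to reject H₀.

z = -2.145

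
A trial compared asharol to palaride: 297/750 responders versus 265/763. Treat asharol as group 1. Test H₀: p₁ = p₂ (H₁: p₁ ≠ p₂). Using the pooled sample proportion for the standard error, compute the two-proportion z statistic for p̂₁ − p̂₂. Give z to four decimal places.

p̂₁ = 297/750 ≈ 0.396000, p̂₂ = 265/763 ≈ 0.347313.
Pooled p̂ = (297+265)/(750+763) = 562/1513 = 0.371447.
SE = √(p̂(1−p̂)(1/n₁+1/n₂)) = √(0.371447·0.628553·0.00264395) = √(0.000617294) = 0.024845.
z = (0.396000 − 0.347313)/0.024845 = 0.048687/0.024845 = 1.9596.
p-value = 2·P(Z > 1.960) ≈ 0.0500.

z = 1.9596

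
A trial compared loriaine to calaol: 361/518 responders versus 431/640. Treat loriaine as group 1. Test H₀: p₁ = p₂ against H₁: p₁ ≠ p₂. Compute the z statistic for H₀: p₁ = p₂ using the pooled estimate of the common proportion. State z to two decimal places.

z = 0.85

p̂₁ = 361/518 = 0.6969, p̂₂ = 431/640 = 0.6734.
Pooled p̂ = (361+431)/(518+640) = 792/1158 = 0.6839.
SE = √(p̂(1−p̂)(1/n₁+1/n₂)) = √(0.6839·0.3161·0.003493) = √(0.000755071) = 0.0275.
z = (0.6969 − 0.6734)/0.0275 = 0.0235/0.0275 = 0.85.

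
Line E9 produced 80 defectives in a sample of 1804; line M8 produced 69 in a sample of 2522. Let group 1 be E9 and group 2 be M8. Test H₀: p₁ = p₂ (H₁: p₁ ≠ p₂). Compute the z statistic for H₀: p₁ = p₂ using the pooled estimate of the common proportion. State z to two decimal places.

z = 3.02

p̂₁ = 80/1804 = 0.0443, p̂₂ = 69/2522 = 0.0274.
Pooled p̂ = (80+69)/(1804+2522) = 149/4326 = 0.0344.
SE = √(0.0332566 × 0.000950834) = 0.0056.
z = (0.0443 − 0.0274)/0.0056 = 0.0169/0.0056 = 3.02.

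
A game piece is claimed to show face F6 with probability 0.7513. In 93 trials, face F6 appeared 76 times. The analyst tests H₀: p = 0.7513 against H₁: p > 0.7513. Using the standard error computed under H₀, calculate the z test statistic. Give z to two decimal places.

p̂ = 76/93 ≈ 0.8172.
Standard error under H₀: √(0.7513×0.2487/93) = 0.0448.
z = (0.8172 − 0.7513)/0.0448 = 0.0659/0.0448 = 1.47.
p-value = P(Z > 1.470) ≈ 0.0707.

z = 1.47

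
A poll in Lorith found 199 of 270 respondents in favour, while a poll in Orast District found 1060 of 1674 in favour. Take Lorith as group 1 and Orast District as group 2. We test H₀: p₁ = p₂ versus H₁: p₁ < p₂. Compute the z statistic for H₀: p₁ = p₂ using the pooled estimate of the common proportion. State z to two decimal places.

z = 3.31

p̂₁ = 199/270 = 0.73704, p̂₂ = 1060/1674 = 0.63321.
Pooled p̂ = (199+1060)/(270+1674) = 1259/1944 = 0.64763.
SE = √(p̂(1−p̂)(1/n₁+1/n₂)) = √(0.64763·0.35237·0.00430108) = √(0.000981524) = 0.03133.
z = (0.73704 − 0.63321)/0.03133 = 0.10383/0.03133 = 3.31.
p-value = P(Z < 3.314) ≈ 0.9995.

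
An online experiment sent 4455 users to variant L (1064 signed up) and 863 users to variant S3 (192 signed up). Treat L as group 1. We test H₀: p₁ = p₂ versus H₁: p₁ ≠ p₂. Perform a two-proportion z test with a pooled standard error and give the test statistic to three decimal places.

p̂₁ = 1064/4455 = 0.23883, p̂₂ = 192/863 = 0.22248.
Pooled p̂ = (1064+192)/(4455+863) = 1256/5318 = 0.23618.
SE = √(p̂(1−p̂)(1/n₁+1/n₂)) = √(0.23618·0.76382·0.00138322) = √(0.00024953) = 0.01580.
z = (0.23883 − 0.22248)/0.01580 = 0.01635/0.01580 = 1.035.

z = 1.035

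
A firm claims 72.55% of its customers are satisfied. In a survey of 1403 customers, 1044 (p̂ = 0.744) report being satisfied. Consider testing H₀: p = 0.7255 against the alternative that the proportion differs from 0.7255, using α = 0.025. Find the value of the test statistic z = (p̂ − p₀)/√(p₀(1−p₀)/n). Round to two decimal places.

z = 1.56

p̂ = 1044/1403 ≈ 0.7441.
Under H₀, SE = √(0.7255·0.2745/1403) = √(0.000141946) = 0.0119.
z = (0.7441 − 0.7255)/0.0119 = 0.0186/0.0119 = 1.56.
p-value = 2·P(Z > 1.563) ≈ 0.1181. With α = 0.025, fail to reject H₀.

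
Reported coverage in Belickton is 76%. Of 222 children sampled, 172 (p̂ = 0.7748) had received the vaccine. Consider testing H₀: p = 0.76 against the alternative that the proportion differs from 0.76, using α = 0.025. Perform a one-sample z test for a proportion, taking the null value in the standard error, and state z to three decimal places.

z = 0.515

p̂ = 172/222 = 0.77477.
Standard error under H₀: √(0.76×0.24/222) = 0.02866.
z = (0.77477 − 0.76)/0.02866 = 0.01477/0.02866 = 0.515.
Two-sided p-value ≈ 2·Φ(−0.515) = 0.6062; since p > α = 0.025, fail to reject H₀.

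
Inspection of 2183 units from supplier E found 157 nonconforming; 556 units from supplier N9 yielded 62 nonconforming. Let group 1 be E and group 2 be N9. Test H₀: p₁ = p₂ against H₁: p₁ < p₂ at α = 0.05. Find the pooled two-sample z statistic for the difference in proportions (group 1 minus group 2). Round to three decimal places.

z = -3.073

p̂₁ = 157/2183 ≈ 0.071919, p̂₂ = 62/556 ≈ 0.111511.
Pooled p̂ = (157+62)/(2183+556) = 219/2739 = 0.079956.
SE = √(p̂(1−p̂)(1/n₁+1/n₂)) = √(0.079956·0.920044·0.00225665) = √(0.000166006) = 0.012884.
z = (0.071919 − 0.111511)/0.012884 = -0.039592/0.012884 = -3.073.
p-value = P(Z < -3.073) ≈ 0.0011. With α = 0.05, reject H₀.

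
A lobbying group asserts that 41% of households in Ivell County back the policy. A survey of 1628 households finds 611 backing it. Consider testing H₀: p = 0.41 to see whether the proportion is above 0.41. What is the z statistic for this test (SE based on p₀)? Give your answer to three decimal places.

p̂ = 611/1628 ≈ 0.37531.
Standard error under H₀: √(0.41×0.59/1628) = 0.01219.
z = (0.37531 − 0.41)/0.01219 = -0.03469/0.01219 = -2.846.

z = -2.846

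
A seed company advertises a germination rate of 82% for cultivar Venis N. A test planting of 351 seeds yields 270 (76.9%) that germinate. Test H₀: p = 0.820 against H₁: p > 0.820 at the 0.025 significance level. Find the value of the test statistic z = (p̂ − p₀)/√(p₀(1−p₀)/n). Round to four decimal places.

z = -2.4758

p̂ = 270/351 ≈ 0.769231.
Under H₀, SE = √(0.82·0.18/351) = √(0.000420513) = 0.020506.
z = (0.769231 − 0.82)/0.020506 = -0.050769/0.020506 = -2.4758.
p-value = P(Z > -2.476) ≈ 0.9934. With α = 0.025, fail to reject H₀.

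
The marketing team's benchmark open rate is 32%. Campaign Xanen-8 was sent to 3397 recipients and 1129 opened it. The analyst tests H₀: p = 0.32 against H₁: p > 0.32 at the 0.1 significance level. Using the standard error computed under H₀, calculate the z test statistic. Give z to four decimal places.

z = 1.5433

p̂ = 1129/3397 = 0.3323521.
Standard error under H₀: √(0.32×0.68/3397) = 0.0080035.
z = (0.3323521 − 0.32)/0.0080035 = 0.0123521/0.0080035 = 1.5433.
p-value = P(Z > 1.543) ≈ 0.0614. With α = 0.1, reject H₀.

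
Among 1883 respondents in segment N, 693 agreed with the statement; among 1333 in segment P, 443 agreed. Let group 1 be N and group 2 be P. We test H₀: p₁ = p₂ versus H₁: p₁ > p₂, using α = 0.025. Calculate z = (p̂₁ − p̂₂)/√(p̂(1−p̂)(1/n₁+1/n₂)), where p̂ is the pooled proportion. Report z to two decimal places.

z = 2.09

p̂₁ = 693/1883 ≈ 0.3680, p̂₂ = 443/1333 ≈ 0.3323.
Pooled p̂ = (693+443)/(1883+1333) = 1136/3216 = 0.3532.
SE = √(p̂(1−p̂)(1/n₁+1/n₂)) = √(0.3532·0.6468·0.00128125) = √(0.000292715) = 0.0171.
z = (0.3680 − 0.3323)/0.0171 = 0.0357/0.0171 = 2.09.
p-value = P(Z > 2.086) ≈ 0.0185; since p < α = 0.025, reject H₀.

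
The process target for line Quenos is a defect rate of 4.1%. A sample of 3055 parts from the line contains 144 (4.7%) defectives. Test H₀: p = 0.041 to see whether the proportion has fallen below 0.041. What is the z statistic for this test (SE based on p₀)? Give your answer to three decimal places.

z = 1.710

p̂ = 144/3055 ≈ 0.04714.
SE = √(p₀(1−p₀)/n) = √(0.039319/3055) = 0.00359.
z = (0.04714 − 0.041)/0.00359 = 0.00614/0.00359 = 1.710.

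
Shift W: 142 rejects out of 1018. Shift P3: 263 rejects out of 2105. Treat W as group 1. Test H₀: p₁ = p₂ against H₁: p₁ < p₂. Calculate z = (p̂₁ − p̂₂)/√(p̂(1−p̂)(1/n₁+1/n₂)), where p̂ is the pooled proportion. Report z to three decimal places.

p̂₁ = 142/1018 ≈ 0.13949, p̂₂ = 263/2105 ≈ 0.12494.
Pooled p̂ = (142+263)/(1018+2105) = 405/3123 = 0.12968.
SE = √(0.112865 × 0.00145738) = 0.01283.
z = (0.13949 − 0.12494)/0.01283 = 0.01455/0.01283 = 1.134.

z = 1.134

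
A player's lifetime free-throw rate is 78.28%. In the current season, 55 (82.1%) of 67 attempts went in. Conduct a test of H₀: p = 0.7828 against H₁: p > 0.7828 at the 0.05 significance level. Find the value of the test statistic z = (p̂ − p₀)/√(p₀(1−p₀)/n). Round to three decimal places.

p̂ = 55/67 ≈ 0.82090.
SE = √(p₀(1−p₀)/n) = √(0.17002/67) = 0.05038.
z = (0.82090 − 0.7828)/0.05038 = 0.03810/0.05038 = 0.756.
p-value = P(Z > 0.756) ≈ 0.2248, so at α = 0.05 we fail to reject H₀.

z = 0.756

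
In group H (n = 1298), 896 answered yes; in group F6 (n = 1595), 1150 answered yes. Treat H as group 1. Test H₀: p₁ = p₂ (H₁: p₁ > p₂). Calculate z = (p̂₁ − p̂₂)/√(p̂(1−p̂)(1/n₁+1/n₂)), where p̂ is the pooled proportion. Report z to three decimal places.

z = -1.805

p̂₁ = 896/1298 = 0.69029, p̂₂ = 1150/1595 = 0.72100.
Pooled p̂ = (896+1150)/(1298+1595) = 2046/2893 = 0.70722.
SE = √(0.207058 × 0.00139738) = 0.01701.
z = (0.69029 − 0.72100)/0.01701 = -0.03071/0.01701 = -1.805.
p-value = P(Z > -1.805) ≈ 0.9645.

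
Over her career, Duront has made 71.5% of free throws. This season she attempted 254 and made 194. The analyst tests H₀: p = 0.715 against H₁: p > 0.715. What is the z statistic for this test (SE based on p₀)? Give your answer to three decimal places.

z = 1.722

p̂ = 194/254 = 0.76378.
Standard error under H₀: √(0.715×0.285/254) = 0.02832.
z = (0.76378 − 0.715)/0.02832 = 0.04878/0.02832 = 1.722.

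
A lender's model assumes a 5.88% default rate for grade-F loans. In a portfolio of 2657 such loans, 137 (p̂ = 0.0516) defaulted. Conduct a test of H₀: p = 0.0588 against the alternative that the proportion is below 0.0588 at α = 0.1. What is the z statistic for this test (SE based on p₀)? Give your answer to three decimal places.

z = -1.586

p̂ = 137/2657 ≈ 0.051562.
SE = √(p₀(1−p₀)/n) = √(0.055343/2657) = 0.004564.
z = (0.051562 − 0.0588)/0.004564 = -0.007238/0.004564 = -1.586.
p-value = P(Z < -1.586) ≈ 0.0564; since p < α = 0.1, reject H₀.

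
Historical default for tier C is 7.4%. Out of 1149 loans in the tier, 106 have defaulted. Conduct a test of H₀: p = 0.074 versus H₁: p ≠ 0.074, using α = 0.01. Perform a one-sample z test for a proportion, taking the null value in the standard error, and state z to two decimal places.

p̂ = 106/1149 = 0.09225.
SE = √(p₀(1−p₀)/n) = √(0.068524/1149) = 0.00772.
z = (0.09225 − 0.074)/0.00772 = 0.01825/0.00772 = 2.36.
Two-sided p-value ≈ 2·Φ(−2.364) = 0.0181, so at α = 0.01 we fail to reject H₀.

z = 2.36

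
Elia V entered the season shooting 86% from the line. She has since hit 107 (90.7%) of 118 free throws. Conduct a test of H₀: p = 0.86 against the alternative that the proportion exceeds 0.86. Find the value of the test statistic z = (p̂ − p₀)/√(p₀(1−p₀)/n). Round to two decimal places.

z = 1.46

p̂ = 107/118 = 0.90678.
SE = √(p₀(1−p₀)/n) = √(0.1204/118) = 0.03194.
z = (0.90678 − 0.86)/0.03194 = 0.04678/0.03194 = 1.46.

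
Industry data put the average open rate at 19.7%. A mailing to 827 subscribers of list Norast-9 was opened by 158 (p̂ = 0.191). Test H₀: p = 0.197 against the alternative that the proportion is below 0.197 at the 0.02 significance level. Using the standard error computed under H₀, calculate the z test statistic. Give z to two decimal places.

p̂ = 158/827 ≈ 0.1911.
Standard error under H₀: √(0.197×0.803/827) = 0.0138.
z = (0.1911 − 0.197)/0.0138 = -0.0059/0.0138 = -0.43.
p-value = P(Z < -0.430) ≈ 0.3336; since p > α = 0.02, fail to reject H₀.

z = -0.43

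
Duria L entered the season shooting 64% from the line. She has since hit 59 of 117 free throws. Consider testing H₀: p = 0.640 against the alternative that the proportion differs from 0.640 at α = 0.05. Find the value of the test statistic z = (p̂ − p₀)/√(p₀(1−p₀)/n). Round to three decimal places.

p̂ = 59/117 = 0.504274.
Under H₀, SE = √(0.64·0.36/117) = √(0.00196923) = 0.044376.
z = (0.504274 − 0.64)/0.044376 = -0.135726/0.044376 = -3.059.
p-value = 2·P(Z > 3.059) ≈ 0.0022; since p < α = 0.05, reject H₀.

z = -3.059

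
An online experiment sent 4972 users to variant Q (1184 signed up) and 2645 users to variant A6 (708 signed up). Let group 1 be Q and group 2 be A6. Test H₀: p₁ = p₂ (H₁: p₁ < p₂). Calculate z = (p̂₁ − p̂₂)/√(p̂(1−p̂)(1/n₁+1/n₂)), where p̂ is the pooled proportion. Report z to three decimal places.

z = -2.841

p̂₁ = 1184/4972 = 0.238134, p̂₂ = 708/2645 = 0.267675.
Pooled p̂ = (1184+708)/(4972+2645) = 1892/7617 = 0.248392.
SE = √(p̂(1−p̂)(1/n₁+1/n₂)) = √(0.248392·0.751608·0.000579198) = √(0.000108132) = 0.010399.
z = (0.238134 − 0.267675)/0.010399 = -0.029541/0.010399 = -2.841.
p-value = P(Z < -2.841) ≈ 0.0022.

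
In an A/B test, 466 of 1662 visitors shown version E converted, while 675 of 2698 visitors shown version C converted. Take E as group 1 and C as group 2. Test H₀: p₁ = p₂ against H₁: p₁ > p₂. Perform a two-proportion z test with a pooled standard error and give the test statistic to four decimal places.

z = 2.2033

p̂₁ = 466/1662 = 0.2803851, p̂₂ = 675/2698 = 0.2501853.
Pooled p̂ = (466+675)/(1662+2698) = 1141/4360 = 0.2616972.
SE = √(p̂(1−p̂)(1/n₁+1/n₂)) = √(0.2616972·0.7383028·0.00097233) = √(0.000187866) = 0.0137064.
z = (0.2803851 − 0.2501853)/0.0137064 = 0.0301998/0.0137064 = 2.2033.
p-value = P(Z > 2.203) ≈ 0.0138.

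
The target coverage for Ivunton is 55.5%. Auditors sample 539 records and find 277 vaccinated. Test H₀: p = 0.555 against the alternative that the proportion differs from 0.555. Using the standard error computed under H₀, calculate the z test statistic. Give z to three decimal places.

z = -1.919

p̂ = 277/539 = 0.51391.
Standard error under H₀: √(0.555×0.445/539) = 0.02141.
z = (0.51391 − 0.555)/0.02141 = -0.04109/0.02141 = -1.919.
Two-sided p-value ≈ 2·Φ(−1.919) = 0.0549.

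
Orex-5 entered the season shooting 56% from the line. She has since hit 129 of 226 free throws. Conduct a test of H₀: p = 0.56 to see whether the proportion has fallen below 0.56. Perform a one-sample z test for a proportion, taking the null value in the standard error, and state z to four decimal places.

z = 0.3270

p̂ = 129/226 = 0.570796.
Under H₀, SE = √(0.56·0.44/226) = √(0.00109027) = 0.033019.
z = (0.570796 − 0.56)/0.033019 = 0.010796/0.033019 = 0.3270.
p-value = P(Z < 0.327) ≈ 0.6282.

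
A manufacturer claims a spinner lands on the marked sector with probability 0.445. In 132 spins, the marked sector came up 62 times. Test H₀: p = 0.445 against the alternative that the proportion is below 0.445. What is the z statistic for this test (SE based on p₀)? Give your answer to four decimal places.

p̂ = 62/132 ≈ 0.469697.
Under H₀, SE = √(0.445·0.555/132) = √(0.00187102) = 0.043255.
z = (0.469697 − 0.445)/0.043255 = 0.024697/0.043255 = 0.5710.

z = 0.5710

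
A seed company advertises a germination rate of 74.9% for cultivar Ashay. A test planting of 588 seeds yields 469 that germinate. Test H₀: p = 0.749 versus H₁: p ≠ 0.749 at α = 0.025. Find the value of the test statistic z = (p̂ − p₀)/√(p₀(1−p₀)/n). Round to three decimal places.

z = 2.719

p̂ = 469/588 ≈ 0.79762.
Standard error under H₀: √(0.749×0.251/588) = 0.01788.
z = (0.79762 − 0.749)/0.01788 = 0.04862/0.01788 = 2.719.
p-value = 2·P(Z > 2.719) ≈ 0.0065; since p < α = 0.025, reject H₀.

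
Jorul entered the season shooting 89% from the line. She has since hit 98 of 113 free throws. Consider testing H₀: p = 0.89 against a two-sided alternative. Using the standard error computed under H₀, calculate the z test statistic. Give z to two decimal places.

z = -0.77

p̂ = 98/113 ≈ 0.8673.
SE = √(p₀(1−p₀)/n) = √(0.0979/113) = 0.0294.
z = (0.8673 − 0.89)/0.0294 = -0.0227/0.0294 = -0.77.
Two-sided p-value ≈ 2·Φ(−0.773) = 0.4397.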